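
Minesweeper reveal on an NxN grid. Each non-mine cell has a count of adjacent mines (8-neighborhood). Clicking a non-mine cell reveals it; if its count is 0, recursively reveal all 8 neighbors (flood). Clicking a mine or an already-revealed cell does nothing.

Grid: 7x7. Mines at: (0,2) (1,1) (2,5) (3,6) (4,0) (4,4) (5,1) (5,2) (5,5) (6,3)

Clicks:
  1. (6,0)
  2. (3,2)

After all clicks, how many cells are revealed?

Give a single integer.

Click 1 (6,0) count=1: revealed 1 new [(6,0)] -> total=1
Click 2 (3,2) count=0: revealed 14 new [(1,2) (1,3) (1,4) (2,1) (2,2) (2,3) (2,4) (3,1) (3,2) (3,3) (3,4) (4,1) (4,2) (4,3)] -> total=15

Answer: 15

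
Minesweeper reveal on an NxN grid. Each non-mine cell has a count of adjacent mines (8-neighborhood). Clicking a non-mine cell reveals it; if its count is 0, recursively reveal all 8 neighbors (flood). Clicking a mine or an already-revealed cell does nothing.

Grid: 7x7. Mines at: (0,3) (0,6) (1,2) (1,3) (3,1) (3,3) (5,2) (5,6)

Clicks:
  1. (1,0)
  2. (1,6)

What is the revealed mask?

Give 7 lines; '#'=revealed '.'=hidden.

Answer: ##.....
##....#
##.....
.......
.......
.......
.......

Derivation:
Click 1 (1,0) count=0: revealed 6 new [(0,0) (0,1) (1,0) (1,1) (2,0) (2,1)] -> total=6
Click 2 (1,6) count=1: revealed 1 new [(1,6)] -> total=7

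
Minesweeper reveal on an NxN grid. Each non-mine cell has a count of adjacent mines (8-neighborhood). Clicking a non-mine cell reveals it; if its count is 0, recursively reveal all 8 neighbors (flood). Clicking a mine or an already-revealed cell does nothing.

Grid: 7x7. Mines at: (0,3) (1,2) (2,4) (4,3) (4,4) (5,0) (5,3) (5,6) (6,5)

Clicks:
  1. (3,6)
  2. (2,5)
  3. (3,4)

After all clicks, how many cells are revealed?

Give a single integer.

Click 1 (3,6) count=0: revealed 12 new [(0,4) (0,5) (0,6) (1,4) (1,5) (1,6) (2,5) (2,6) (3,5) (3,6) (4,5) (4,6)] -> total=12
Click 2 (2,5) count=1: revealed 0 new [(none)] -> total=12
Click 3 (3,4) count=3: revealed 1 new [(3,4)] -> total=13

Answer: 13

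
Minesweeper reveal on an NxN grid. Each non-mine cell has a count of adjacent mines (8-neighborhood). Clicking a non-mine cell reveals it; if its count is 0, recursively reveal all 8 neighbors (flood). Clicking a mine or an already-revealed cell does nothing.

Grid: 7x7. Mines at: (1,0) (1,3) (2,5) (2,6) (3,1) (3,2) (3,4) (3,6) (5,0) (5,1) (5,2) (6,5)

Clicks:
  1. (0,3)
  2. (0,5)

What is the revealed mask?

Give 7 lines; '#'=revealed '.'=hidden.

Click 1 (0,3) count=1: revealed 1 new [(0,3)] -> total=1
Click 2 (0,5) count=0: revealed 6 new [(0,4) (0,5) (0,6) (1,4) (1,5) (1,6)] -> total=7

Answer: ...####
....###
.......
.......
.......
.......
.......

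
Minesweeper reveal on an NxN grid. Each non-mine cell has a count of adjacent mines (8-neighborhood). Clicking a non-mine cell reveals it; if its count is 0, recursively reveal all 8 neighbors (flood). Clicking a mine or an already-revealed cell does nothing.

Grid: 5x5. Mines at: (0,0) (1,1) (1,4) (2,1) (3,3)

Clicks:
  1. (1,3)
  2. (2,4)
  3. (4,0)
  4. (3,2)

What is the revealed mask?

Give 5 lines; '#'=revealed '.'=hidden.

Click 1 (1,3) count=1: revealed 1 new [(1,3)] -> total=1
Click 2 (2,4) count=2: revealed 1 new [(2,4)] -> total=2
Click 3 (4,0) count=0: revealed 6 new [(3,0) (3,1) (3,2) (4,0) (4,1) (4,2)] -> total=8
Click 4 (3,2) count=2: revealed 0 new [(none)] -> total=8

Answer: .....
...#.
....#
###..
###..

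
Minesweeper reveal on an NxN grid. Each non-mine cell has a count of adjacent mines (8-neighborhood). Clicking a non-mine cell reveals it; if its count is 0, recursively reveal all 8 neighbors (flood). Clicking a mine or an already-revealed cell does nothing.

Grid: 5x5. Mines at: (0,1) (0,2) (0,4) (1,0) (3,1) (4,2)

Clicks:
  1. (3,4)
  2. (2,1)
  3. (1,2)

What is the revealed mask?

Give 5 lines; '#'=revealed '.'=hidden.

Click 1 (3,4) count=0: revealed 11 new [(1,2) (1,3) (1,4) (2,2) (2,3) (2,4) (3,2) (3,3) (3,4) (4,3) (4,4)] -> total=11
Click 2 (2,1) count=2: revealed 1 new [(2,1)] -> total=12
Click 3 (1,2) count=2: revealed 0 new [(none)] -> total=12

Answer: .....
..###
.####
..###
...##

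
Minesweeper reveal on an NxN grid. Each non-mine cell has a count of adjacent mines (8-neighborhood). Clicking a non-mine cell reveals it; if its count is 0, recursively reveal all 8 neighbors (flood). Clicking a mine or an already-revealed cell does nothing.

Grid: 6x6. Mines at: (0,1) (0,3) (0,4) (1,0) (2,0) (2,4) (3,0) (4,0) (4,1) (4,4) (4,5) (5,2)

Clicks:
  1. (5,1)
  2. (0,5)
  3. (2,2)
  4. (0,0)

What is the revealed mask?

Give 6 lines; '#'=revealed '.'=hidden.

Click 1 (5,1) count=3: revealed 1 new [(5,1)] -> total=1
Click 2 (0,5) count=1: revealed 1 new [(0,5)] -> total=2
Click 3 (2,2) count=0: revealed 9 new [(1,1) (1,2) (1,3) (2,1) (2,2) (2,3) (3,1) (3,2) (3,3)] -> total=11
Click 4 (0,0) count=2: revealed 1 new [(0,0)] -> total=12

Answer: #....#
.###..
.###..
.###..
......
.#....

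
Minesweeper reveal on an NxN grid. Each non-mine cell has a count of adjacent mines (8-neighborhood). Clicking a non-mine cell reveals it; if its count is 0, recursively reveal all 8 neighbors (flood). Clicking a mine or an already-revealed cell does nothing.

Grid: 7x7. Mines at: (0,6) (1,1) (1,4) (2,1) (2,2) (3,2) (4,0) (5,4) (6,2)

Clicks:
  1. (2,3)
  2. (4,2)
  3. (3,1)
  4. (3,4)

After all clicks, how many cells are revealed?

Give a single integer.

Answer: 20

Derivation:
Click 1 (2,3) count=3: revealed 1 new [(2,3)] -> total=1
Click 2 (4,2) count=1: revealed 1 new [(4,2)] -> total=2
Click 3 (3,1) count=4: revealed 1 new [(3,1)] -> total=3
Click 4 (3,4) count=0: revealed 17 new [(1,5) (1,6) (2,4) (2,5) (2,6) (3,3) (3,4) (3,5) (3,6) (4,3) (4,4) (4,5) (4,6) (5,5) (5,6) (6,5) (6,6)] -> total=20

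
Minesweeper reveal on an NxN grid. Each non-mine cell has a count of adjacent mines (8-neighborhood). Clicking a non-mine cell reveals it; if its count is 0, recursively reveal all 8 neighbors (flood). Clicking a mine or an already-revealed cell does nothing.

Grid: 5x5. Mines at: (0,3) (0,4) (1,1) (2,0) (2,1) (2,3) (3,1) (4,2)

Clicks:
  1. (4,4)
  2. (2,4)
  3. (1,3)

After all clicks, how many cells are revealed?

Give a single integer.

Click 1 (4,4) count=0: revealed 4 new [(3,3) (3,4) (4,3) (4,4)] -> total=4
Click 2 (2,4) count=1: revealed 1 new [(2,4)] -> total=5
Click 3 (1,3) count=3: revealed 1 new [(1,3)] -> total=6

Answer: 6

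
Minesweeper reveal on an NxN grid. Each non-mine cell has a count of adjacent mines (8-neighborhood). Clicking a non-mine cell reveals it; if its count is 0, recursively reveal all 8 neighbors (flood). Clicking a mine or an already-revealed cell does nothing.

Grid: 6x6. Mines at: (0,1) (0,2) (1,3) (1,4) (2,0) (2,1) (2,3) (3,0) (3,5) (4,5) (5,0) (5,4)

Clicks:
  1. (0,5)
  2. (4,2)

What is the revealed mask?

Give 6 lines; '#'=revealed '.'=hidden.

Answer: .....#
......
......
.###..
.###..
.###..

Derivation:
Click 1 (0,5) count=1: revealed 1 new [(0,5)] -> total=1
Click 2 (4,2) count=0: revealed 9 new [(3,1) (3,2) (3,3) (4,1) (4,2) (4,3) (5,1) (5,2) (5,3)] -> total=10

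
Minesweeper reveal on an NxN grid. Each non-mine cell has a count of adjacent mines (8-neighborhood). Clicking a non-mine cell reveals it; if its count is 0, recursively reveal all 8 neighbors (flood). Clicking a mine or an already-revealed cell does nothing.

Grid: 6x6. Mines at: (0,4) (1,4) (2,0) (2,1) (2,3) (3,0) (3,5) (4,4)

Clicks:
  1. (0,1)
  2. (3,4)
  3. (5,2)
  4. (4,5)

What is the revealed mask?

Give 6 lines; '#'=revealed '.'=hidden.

Click 1 (0,1) count=0: revealed 8 new [(0,0) (0,1) (0,2) (0,3) (1,0) (1,1) (1,2) (1,3)] -> total=8
Click 2 (3,4) count=3: revealed 1 new [(3,4)] -> total=9
Click 3 (5,2) count=0: revealed 11 new [(3,1) (3,2) (3,3) (4,0) (4,1) (4,2) (4,3) (5,0) (5,1) (5,2) (5,3)] -> total=20
Click 4 (4,5) count=2: revealed 1 new [(4,5)] -> total=21

Answer: ####..
####..
......
.####.
####.#
####..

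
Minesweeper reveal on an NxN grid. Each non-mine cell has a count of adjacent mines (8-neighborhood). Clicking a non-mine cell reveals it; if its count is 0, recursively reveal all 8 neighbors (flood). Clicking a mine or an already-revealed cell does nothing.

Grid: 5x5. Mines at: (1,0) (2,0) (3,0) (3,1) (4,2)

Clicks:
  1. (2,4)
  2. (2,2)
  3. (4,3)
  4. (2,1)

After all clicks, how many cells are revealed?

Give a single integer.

Click 1 (2,4) count=0: revealed 17 new [(0,1) (0,2) (0,3) (0,4) (1,1) (1,2) (1,3) (1,4) (2,1) (2,2) (2,3) (2,4) (3,2) (3,3) (3,4) (4,3) (4,4)] -> total=17
Click 2 (2,2) count=1: revealed 0 new [(none)] -> total=17
Click 3 (4,3) count=1: revealed 0 new [(none)] -> total=17
Click 4 (2,1) count=4: revealed 0 new [(none)] -> total=17

Answer: 17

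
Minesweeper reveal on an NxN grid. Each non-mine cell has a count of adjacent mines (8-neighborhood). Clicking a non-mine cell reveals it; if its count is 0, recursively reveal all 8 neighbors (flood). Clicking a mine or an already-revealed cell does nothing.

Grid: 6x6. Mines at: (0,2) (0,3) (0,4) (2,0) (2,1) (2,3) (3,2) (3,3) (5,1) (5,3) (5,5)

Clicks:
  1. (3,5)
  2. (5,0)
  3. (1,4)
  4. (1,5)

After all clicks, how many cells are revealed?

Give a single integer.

Click 1 (3,5) count=0: revealed 8 new [(1,4) (1,5) (2,4) (2,5) (3,4) (3,5) (4,4) (4,5)] -> total=8
Click 2 (5,0) count=1: revealed 1 new [(5,0)] -> total=9
Click 3 (1,4) count=3: revealed 0 new [(none)] -> total=9
Click 4 (1,5) count=1: revealed 0 new [(none)] -> total=9

Answer: 9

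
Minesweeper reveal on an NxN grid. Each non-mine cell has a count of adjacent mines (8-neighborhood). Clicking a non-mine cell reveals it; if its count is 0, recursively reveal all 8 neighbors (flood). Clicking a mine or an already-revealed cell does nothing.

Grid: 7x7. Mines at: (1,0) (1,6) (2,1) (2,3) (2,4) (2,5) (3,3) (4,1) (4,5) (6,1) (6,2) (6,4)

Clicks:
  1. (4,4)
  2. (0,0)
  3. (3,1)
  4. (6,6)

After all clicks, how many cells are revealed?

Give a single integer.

Answer: 7

Derivation:
Click 1 (4,4) count=2: revealed 1 new [(4,4)] -> total=1
Click 2 (0,0) count=1: revealed 1 new [(0,0)] -> total=2
Click 3 (3,1) count=2: revealed 1 new [(3,1)] -> total=3
Click 4 (6,6) count=0: revealed 4 new [(5,5) (5,6) (6,5) (6,6)] -> total=7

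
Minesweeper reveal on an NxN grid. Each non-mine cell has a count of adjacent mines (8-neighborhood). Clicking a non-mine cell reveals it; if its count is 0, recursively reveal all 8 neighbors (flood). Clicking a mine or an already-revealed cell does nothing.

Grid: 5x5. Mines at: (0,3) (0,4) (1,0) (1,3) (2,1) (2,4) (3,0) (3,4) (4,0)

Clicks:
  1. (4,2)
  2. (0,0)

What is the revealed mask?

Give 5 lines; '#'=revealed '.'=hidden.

Answer: #....
.....
.....
.###.
.###.

Derivation:
Click 1 (4,2) count=0: revealed 6 new [(3,1) (3,2) (3,3) (4,1) (4,2) (4,3)] -> total=6
Click 2 (0,0) count=1: revealed 1 new [(0,0)] -> total=7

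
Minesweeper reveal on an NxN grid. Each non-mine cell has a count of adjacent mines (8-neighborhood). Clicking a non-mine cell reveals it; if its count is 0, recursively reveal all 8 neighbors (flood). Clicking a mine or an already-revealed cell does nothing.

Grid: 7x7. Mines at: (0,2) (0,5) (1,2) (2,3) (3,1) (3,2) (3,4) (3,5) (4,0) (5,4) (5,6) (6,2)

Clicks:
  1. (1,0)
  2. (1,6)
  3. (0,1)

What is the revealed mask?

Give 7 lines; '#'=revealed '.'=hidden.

Click 1 (1,0) count=0: revealed 6 new [(0,0) (0,1) (1,0) (1,1) (2,0) (2,1)] -> total=6
Click 2 (1,6) count=1: revealed 1 new [(1,6)] -> total=7
Click 3 (0,1) count=2: revealed 0 new [(none)] -> total=7

Answer: ##.....
##....#
##.....
.......
.......
.......
.......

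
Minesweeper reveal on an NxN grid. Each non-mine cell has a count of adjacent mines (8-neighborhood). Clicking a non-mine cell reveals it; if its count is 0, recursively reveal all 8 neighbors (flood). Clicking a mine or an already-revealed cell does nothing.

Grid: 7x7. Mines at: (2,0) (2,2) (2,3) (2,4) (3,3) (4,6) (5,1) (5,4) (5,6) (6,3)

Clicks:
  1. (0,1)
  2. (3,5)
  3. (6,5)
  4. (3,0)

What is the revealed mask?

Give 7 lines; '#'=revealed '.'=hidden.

Click 1 (0,1) count=0: revealed 18 new [(0,0) (0,1) (0,2) (0,3) (0,4) (0,5) (0,6) (1,0) (1,1) (1,2) (1,3) (1,4) (1,5) (1,6) (2,5) (2,6) (3,5) (3,6)] -> total=18
Click 2 (3,5) count=2: revealed 0 new [(none)] -> total=18
Click 3 (6,5) count=2: revealed 1 new [(6,5)] -> total=19
Click 4 (3,0) count=1: revealed 1 new [(3,0)] -> total=20

Answer: #######
#######
.....##
#....##
.......
.......
.....#.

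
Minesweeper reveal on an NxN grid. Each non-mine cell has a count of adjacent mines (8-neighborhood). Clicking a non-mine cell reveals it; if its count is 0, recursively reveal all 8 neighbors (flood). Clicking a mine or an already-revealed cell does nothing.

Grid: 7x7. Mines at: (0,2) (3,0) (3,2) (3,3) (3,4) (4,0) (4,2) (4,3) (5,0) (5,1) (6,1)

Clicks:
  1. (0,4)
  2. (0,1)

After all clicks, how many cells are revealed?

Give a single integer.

Answer: 28

Derivation:
Click 1 (0,4) count=0: revealed 27 new [(0,3) (0,4) (0,5) (0,6) (1,3) (1,4) (1,5) (1,6) (2,3) (2,4) (2,5) (2,6) (3,5) (3,6) (4,4) (4,5) (4,6) (5,2) (5,3) (5,4) (5,5) (5,6) (6,2) (6,3) (6,4) (6,5) (6,6)] -> total=27
Click 2 (0,1) count=1: revealed 1 new [(0,1)] -> total=28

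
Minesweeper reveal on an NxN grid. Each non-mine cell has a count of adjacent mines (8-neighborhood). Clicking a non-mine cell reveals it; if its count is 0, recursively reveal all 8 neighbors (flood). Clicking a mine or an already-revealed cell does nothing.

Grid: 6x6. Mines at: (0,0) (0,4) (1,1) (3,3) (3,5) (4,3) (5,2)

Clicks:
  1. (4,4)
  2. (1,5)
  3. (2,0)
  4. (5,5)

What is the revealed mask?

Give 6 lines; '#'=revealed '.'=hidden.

Click 1 (4,4) count=3: revealed 1 new [(4,4)] -> total=1
Click 2 (1,5) count=1: revealed 1 new [(1,5)] -> total=2
Click 3 (2,0) count=1: revealed 1 new [(2,0)] -> total=3
Click 4 (5,5) count=0: revealed 3 new [(4,5) (5,4) (5,5)] -> total=6

Answer: ......
.....#
#.....
......
....##
....##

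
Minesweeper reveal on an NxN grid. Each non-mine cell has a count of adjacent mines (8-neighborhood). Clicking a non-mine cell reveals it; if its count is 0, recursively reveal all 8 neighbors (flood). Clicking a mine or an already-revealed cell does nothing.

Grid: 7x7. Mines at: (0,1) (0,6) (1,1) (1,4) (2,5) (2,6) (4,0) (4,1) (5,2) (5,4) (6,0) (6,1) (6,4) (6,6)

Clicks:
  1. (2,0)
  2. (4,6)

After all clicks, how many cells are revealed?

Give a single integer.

Click 1 (2,0) count=1: revealed 1 new [(2,0)] -> total=1
Click 2 (4,6) count=0: revealed 6 new [(3,5) (3,6) (4,5) (4,6) (5,5) (5,6)] -> total=7

Answer: 7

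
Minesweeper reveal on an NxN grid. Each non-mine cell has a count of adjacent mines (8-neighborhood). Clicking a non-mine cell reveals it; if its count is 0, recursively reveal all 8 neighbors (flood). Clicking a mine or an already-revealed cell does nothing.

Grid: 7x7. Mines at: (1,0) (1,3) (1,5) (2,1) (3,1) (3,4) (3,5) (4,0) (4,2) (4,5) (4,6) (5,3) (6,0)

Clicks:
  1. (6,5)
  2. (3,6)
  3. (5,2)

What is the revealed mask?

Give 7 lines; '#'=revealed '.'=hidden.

Click 1 (6,5) count=0: revealed 6 new [(5,4) (5,5) (5,6) (6,4) (6,5) (6,6)] -> total=6
Click 2 (3,6) count=3: revealed 1 new [(3,6)] -> total=7
Click 3 (5,2) count=2: revealed 1 new [(5,2)] -> total=8

Answer: .......
.......
.......
......#
.......
..#.###
....###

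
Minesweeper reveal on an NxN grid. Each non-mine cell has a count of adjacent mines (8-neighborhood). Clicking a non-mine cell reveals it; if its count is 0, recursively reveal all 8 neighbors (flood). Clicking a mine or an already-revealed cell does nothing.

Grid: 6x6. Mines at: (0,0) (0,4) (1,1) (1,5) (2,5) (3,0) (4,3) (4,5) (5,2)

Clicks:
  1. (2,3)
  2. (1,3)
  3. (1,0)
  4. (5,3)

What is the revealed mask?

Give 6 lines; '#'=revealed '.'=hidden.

Answer: ......
#.###.
..###.
..###.
......
...#..

Derivation:
Click 1 (2,3) count=0: revealed 9 new [(1,2) (1,3) (1,4) (2,2) (2,3) (2,4) (3,2) (3,3) (3,4)] -> total=9
Click 2 (1,3) count=1: revealed 0 new [(none)] -> total=9
Click 3 (1,0) count=2: revealed 1 new [(1,0)] -> total=10
Click 4 (5,3) count=2: revealed 1 new [(5,3)] -> total=11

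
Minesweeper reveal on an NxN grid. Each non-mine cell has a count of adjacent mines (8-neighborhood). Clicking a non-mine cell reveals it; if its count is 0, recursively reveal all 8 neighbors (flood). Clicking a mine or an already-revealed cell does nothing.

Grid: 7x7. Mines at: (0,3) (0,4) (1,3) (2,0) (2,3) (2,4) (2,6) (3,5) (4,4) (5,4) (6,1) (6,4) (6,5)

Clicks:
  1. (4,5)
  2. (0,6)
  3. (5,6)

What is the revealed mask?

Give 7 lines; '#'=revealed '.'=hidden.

Click 1 (4,5) count=3: revealed 1 new [(4,5)] -> total=1
Click 2 (0,6) count=0: revealed 4 new [(0,5) (0,6) (1,5) (1,6)] -> total=5
Click 3 (5,6) count=1: revealed 1 new [(5,6)] -> total=6

Answer: .....##
.....##
.......
.......
.....#.
......#
.......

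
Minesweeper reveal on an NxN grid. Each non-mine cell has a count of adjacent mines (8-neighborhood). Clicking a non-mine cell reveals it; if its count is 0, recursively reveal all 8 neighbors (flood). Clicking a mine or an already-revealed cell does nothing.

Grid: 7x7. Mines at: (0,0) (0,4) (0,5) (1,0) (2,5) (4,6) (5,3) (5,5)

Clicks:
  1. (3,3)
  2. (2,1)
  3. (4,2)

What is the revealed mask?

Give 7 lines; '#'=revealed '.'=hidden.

Answer: .###...
.####..
#####..
#####..
#####..
###....
###....

Derivation:
Click 1 (3,3) count=0: revealed 28 new [(0,1) (0,2) (0,3) (1,1) (1,2) (1,3) (1,4) (2,0) (2,1) (2,2) (2,3) (2,4) (3,0) (3,1) (3,2) (3,3) (3,4) (4,0) (4,1) (4,2) (4,3) (4,4) (5,0) (5,1) (5,2) (6,0) (6,1) (6,2)] -> total=28
Click 2 (2,1) count=1: revealed 0 new [(none)] -> total=28
Click 3 (4,2) count=1: revealed 0 new [(none)] -> total=28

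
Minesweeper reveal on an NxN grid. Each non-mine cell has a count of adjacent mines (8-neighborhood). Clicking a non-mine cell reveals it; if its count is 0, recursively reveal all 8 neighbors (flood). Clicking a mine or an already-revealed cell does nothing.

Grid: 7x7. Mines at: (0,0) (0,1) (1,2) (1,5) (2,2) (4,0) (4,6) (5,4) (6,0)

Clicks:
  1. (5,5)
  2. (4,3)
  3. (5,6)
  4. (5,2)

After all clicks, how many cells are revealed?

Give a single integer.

Click 1 (5,5) count=2: revealed 1 new [(5,5)] -> total=1
Click 2 (4,3) count=1: revealed 1 new [(4,3)] -> total=2
Click 3 (5,6) count=1: revealed 1 new [(5,6)] -> total=3
Click 4 (5,2) count=0: revealed 11 new [(3,1) (3,2) (3,3) (4,1) (4,2) (5,1) (5,2) (5,3) (6,1) (6,2) (6,3)] -> total=14

Answer: 14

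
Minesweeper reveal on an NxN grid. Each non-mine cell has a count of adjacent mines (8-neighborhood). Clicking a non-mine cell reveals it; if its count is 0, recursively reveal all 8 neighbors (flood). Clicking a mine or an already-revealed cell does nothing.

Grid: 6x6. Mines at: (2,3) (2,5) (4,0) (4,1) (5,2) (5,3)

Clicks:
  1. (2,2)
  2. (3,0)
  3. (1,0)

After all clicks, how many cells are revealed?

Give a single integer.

Click 1 (2,2) count=1: revealed 1 new [(2,2)] -> total=1
Click 2 (3,0) count=2: revealed 1 new [(3,0)] -> total=2
Click 3 (1,0) count=0: revealed 16 new [(0,0) (0,1) (0,2) (0,3) (0,4) (0,5) (1,0) (1,1) (1,2) (1,3) (1,4) (1,5) (2,0) (2,1) (3,1) (3,2)] -> total=18

Answer: 18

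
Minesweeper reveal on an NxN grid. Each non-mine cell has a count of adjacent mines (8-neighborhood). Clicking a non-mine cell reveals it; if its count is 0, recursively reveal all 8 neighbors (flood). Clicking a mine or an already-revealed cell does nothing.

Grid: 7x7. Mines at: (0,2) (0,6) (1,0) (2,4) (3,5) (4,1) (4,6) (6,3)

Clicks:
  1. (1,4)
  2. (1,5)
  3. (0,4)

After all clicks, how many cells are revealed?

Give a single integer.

Click 1 (1,4) count=1: revealed 1 new [(1,4)] -> total=1
Click 2 (1,5) count=2: revealed 1 new [(1,5)] -> total=2
Click 3 (0,4) count=0: revealed 4 new [(0,3) (0,4) (0,5) (1,3)] -> total=6

Answer: 6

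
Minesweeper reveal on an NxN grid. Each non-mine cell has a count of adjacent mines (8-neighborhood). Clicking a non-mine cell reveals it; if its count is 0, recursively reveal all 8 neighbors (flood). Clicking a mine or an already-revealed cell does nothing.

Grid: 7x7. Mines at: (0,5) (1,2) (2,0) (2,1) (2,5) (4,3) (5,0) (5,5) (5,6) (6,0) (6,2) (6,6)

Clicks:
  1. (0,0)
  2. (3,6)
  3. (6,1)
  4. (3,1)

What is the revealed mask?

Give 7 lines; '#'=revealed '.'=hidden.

Answer: ##.....
##.....
.......
.#....#
.......
.......
.#.....

Derivation:
Click 1 (0,0) count=0: revealed 4 new [(0,0) (0,1) (1,0) (1,1)] -> total=4
Click 2 (3,6) count=1: revealed 1 new [(3,6)] -> total=5
Click 3 (6,1) count=3: revealed 1 new [(6,1)] -> total=6
Click 4 (3,1) count=2: revealed 1 new [(3,1)] -> total=7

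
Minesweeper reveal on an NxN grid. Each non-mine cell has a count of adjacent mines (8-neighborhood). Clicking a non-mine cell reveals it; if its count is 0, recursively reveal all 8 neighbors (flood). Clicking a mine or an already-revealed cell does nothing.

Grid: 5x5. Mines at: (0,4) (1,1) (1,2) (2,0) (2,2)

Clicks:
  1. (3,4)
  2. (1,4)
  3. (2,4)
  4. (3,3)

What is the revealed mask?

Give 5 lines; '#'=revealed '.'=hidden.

Click 1 (3,4) count=0: revealed 14 new [(1,3) (1,4) (2,3) (2,4) (3,0) (3,1) (3,2) (3,3) (3,4) (4,0) (4,1) (4,2) (4,3) (4,4)] -> total=14
Click 2 (1,4) count=1: revealed 0 new [(none)] -> total=14
Click 3 (2,4) count=0: revealed 0 new [(none)] -> total=14
Click 4 (3,3) count=1: revealed 0 new [(none)] -> total=14

Answer: .....
...##
...##
#####
#####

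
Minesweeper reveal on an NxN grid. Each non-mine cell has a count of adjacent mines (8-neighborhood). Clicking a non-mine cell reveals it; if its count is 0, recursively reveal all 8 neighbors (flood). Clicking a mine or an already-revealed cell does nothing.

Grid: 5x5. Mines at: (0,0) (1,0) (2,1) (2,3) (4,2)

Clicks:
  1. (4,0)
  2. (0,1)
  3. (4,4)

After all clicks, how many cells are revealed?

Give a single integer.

Click 1 (4,0) count=0: revealed 4 new [(3,0) (3,1) (4,0) (4,1)] -> total=4
Click 2 (0,1) count=2: revealed 1 new [(0,1)] -> total=5
Click 3 (4,4) count=0: revealed 4 new [(3,3) (3,4) (4,3) (4,4)] -> total=9

Answer: 9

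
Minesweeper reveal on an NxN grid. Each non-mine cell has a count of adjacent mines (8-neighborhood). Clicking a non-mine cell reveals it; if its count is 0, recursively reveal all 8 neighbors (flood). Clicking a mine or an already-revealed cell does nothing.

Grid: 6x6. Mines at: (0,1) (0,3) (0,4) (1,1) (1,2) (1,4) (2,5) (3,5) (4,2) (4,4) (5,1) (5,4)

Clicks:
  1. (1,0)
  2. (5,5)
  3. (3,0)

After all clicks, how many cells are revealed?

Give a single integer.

Click 1 (1,0) count=2: revealed 1 new [(1,0)] -> total=1
Click 2 (5,5) count=2: revealed 1 new [(5,5)] -> total=2
Click 3 (3,0) count=0: revealed 6 new [(2,0) (2,1) (3,0) (3,1) (4,0) (4,1)] -> total=8

Answer: 8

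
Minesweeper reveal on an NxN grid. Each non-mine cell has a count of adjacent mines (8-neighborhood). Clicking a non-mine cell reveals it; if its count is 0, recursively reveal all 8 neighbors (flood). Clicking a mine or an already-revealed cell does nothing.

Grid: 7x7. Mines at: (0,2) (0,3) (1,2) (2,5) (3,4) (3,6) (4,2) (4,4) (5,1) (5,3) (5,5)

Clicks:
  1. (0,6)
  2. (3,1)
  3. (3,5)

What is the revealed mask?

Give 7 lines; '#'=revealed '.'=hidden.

Click 1 (0,6) count=0: revealed 6 new [(0,4) (0,5) (0,6) (1,4) (1,5) (1,6)] -> total=6
Click 2 (3,1) count=1: revealed 1 new [(3,1)] -> total=7
Click 3 (3,5) count=4: revealed 1 new [(3,5)] -> total=8

Answer: ....###
....###
.......
.#...#.
.......
.......
.......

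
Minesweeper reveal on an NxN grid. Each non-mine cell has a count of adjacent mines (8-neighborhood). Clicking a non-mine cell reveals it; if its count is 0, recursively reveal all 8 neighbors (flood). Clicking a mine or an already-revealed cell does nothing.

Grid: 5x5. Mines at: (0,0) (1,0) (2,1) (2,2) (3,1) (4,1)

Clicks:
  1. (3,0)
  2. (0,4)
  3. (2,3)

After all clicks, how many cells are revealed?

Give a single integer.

Answer: 17

Derivation:
Click 1 (3,0) count=3: revealed 1 new [(3,0)] -> total=1
Click 2 (0,4) count=0: revealed 16 new [(0,1) (0,2) (0,3) (0,4) (1,1) (1,2) (1,3) (1,4) (2,3) (2,4) (3,2) (3,3) (3,4) (4,2) (4,3) (4,4)] -> total=17
Click 3 (2,3) count=1: revealed 0 new [(none)] -> total=17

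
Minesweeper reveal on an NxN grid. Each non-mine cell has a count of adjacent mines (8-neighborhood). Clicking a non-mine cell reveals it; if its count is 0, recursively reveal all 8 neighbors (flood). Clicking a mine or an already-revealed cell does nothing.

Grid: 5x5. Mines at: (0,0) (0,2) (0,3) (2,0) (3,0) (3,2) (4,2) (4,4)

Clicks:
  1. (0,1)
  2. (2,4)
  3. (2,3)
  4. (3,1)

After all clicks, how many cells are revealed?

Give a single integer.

Click 1 (0,1) count=2: revealed 1 new [(0,1)] -> total=1
Click 2 (2,4) count=0: revealed 6 new [(1,3) (1,4) (2,3) (2,4) (3,3) (3,4)] -> total=7
Click 3 (2,3) count=1: revealed 0 new [(none)] -> total=7
Click 4 (3,1) count=4: revealed 1 new [(3,1)] -> total=8

Answer: 8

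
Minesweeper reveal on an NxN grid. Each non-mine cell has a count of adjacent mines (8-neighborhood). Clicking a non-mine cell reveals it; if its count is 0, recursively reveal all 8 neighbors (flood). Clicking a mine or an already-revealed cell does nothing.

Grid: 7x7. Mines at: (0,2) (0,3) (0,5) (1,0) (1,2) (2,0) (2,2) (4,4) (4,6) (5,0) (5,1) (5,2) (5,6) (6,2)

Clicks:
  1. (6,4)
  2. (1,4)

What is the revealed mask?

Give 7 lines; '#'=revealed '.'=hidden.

Answer: .......
....#..
.......
.......
.......
...###.
...###.

Derivation:
Click 1 (6,4) count=0: revealed 6 new [(5,3) (5,4) (5,5) (6,3) (6,4) (6,5)] -> total=6
Click 2 (1,4) count=2: revealed 1 new [(1,4)] -> total=7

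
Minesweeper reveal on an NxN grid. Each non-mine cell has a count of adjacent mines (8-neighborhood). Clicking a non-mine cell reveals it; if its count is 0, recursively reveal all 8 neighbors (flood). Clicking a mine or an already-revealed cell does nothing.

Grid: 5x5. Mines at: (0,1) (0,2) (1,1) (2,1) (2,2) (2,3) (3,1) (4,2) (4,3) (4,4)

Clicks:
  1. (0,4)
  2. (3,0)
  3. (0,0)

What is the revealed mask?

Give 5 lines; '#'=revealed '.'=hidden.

Click 1 (0,4) count=0: revealed 4 new [(0,3) (0,4) (1,3) (1,4)] -> total=4
Click 2 (3,0) count=2: revealed 1 new [(3,0)] -> total=5
Click 3 (0,0) count=2: revealed 1 new [(0,0)] -> total=6

Answer: #..##
...##
.....
#....
.....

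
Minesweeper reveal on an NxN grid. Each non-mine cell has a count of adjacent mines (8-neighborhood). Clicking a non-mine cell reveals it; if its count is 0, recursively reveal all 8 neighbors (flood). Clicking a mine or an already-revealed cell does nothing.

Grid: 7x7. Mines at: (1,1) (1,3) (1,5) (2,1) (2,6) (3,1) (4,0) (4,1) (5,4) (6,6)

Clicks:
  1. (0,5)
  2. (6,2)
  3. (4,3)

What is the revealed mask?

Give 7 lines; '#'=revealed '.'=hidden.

Click 1 (0,5) count=1: revealed 1 new [(0,5)] -> total=1
Click 2 (6,2) count=0: revealed 8 new [(5,0) (5,1) (5,2) (5,3) (6,0) (6,1) (6,2) (6,3)] -> total=9
Click 3 (4,3) count=1: revealed 1 new [(4,3)] -> total=10

Answer: .....#.
.......
.......
.......
...#...
####...
####...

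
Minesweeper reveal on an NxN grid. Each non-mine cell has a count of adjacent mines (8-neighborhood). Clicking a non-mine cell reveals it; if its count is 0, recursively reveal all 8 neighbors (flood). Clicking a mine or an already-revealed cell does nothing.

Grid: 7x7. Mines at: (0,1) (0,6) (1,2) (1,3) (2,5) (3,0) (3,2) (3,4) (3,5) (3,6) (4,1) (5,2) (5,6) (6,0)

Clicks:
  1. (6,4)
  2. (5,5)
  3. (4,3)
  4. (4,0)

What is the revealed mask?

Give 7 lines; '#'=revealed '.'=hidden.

Answer: .......
.......
.......
.......
#..###.
...###.
...###.

Derivation:
Click 1 (6,4) count=0: revealed 9 new [(4,3) (4,4) (4,5) (5,3) (5,4) (5,5) (6,3) (6,4) (6,5)] -> total=9
Click 2 (5,5) count=1: revealed 0 new [(none)] -> total=9
Click 3 (4,3) count=3: revealed 0 new [(none)] -> total=9
Click 4 (4,0) count=2: revealed 1 new [(4,0)] -> total=10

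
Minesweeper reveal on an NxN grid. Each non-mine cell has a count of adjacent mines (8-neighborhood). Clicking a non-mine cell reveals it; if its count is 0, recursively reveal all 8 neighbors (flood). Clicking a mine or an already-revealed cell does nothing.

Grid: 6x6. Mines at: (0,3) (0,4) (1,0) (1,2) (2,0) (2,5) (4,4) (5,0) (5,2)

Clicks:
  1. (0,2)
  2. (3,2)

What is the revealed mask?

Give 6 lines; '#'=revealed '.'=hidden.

Click 1 (0,2) count=2: revealed 1 new [(0,2)] -> total=1
Click 2 (3,2) count=0: revealed 9 new [(2,1) (2,2) (2,3) (3,1) (3,2) (3,3) (4,1) (4,2) (4,3)] -> total=10

Answer: ..#...
......
.###..
.###..
.###..
......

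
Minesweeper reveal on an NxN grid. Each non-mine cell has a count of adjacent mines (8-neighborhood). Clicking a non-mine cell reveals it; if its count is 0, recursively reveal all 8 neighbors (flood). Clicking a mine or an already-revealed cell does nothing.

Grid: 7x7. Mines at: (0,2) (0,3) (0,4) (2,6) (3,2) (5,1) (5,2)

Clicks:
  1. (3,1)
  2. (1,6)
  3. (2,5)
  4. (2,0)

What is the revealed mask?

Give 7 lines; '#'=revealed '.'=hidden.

Click 1 (3,1) count=1: revealed 1 new [(3,1)] -> total=1
Click 2 (1,6) count=1: revealed 1 new [(1,6)] -> total=2
Click 3 (2,5) count=1: revealed 1 new [(2,5)] -> total=3
Click 4 (2,0) count=0: revealed 9 new [(0,0) (0,1) (1,0) (1,1) (2,0) (2,1) (3,0) (4,0) (4,1)] -> total=12

Answer: ##.....
##....#
##...#.
##.....
##.....
.......
.......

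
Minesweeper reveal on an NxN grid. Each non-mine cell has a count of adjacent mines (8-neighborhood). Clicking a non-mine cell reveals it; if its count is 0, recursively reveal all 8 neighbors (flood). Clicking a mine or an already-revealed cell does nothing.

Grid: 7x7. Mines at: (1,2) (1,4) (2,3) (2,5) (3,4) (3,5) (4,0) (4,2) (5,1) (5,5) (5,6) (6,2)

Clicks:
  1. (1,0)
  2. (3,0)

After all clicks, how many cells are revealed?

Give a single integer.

Click 1 (1,0) count=0: revealed 8 new [(0,0) (0,1) (1,0) (1,1) (2,0) (2,1) (3,0) (3,1)] -> total=8
Click 2 (3,0) count=1: revealed 0 new [(none)] -> total=8

Answer: 8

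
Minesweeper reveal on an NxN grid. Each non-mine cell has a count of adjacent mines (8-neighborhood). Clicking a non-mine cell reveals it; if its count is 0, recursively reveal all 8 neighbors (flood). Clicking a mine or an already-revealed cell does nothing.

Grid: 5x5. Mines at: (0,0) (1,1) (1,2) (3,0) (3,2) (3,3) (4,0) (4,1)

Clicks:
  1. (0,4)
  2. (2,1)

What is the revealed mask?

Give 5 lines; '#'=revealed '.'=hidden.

Click 1 (0,4) count=0: revealed 6 new [(0,3) (0,4) (1,3) (1,4) (2,3) (2,4)] -> total=6
Click 2 (2,1) count=4: revealed 1 new [(2,1)] -> total=7

Answer: ...##
...##
.#.##
.....
.....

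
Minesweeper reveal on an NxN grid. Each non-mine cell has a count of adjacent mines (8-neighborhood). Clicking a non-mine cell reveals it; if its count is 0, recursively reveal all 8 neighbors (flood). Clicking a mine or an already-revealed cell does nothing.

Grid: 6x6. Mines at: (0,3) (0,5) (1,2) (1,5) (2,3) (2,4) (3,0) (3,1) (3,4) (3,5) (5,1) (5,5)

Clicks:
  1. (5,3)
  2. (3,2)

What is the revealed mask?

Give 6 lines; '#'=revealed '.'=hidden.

Click 1 (5,3) count=0: revealed 6 new [(4,2) (4,3) (4,4) (5,2) (5,3) (5,4)] -> total=6
Click 2 (3,2) count=2: revealed 1 new [(3,2)] -> total=7

Answer: ......
......
......
..#...
..###.
..###.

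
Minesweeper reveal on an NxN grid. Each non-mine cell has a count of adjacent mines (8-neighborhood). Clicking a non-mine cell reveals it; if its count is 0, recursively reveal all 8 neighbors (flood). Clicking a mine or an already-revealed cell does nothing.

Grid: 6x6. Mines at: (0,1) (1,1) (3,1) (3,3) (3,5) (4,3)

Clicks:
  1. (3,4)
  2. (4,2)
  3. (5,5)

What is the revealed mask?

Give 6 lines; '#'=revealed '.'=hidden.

Click 1 (3,4) count=3: revealed 1 new [(3,4)] -> total=1
Click 2 (4,2) count=3: revealed 1 new [(4,2)] -> total=2
Click 3 (5,5) count=0: revealed 4 new [(4,4) (4,5) (5,4) (5,5)] -> total=6

Answer: ......
......
......
....#.
..#.##
....##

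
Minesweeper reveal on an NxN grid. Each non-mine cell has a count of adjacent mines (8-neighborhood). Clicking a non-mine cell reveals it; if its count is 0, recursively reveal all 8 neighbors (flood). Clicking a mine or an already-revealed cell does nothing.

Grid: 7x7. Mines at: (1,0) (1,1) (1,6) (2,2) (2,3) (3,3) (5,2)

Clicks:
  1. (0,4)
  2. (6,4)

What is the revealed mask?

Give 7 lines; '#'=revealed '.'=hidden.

Click 1 (0,4) count=0: revealed 8 new [(0,2) (0,3) (0,4) (0,5) (1,2) (1,3) (1,4) (1,5)] -> total=8
Click 2 (6,4) count=0: revealed 18 new [(2,4) (2,5) (2,6) (3,4) (3,5) (3,6) (4,3) (4,4) (4,5) (4,6) (5,3) (5,4) (5,5) (5,6) (6,3) (6,4) (6,5) (6,6)] -> total=26

Answer: ..####.
..####.
....###
....###
...####
...####
...####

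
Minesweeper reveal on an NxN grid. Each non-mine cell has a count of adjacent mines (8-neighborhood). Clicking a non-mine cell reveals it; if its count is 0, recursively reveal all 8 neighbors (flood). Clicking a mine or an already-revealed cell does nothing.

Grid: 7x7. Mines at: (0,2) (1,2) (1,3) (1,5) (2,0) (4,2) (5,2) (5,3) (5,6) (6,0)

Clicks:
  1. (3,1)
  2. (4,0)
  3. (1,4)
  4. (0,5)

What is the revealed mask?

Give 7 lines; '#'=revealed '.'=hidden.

Answer: .....#.
....#..
.......
##.....
##.....
##.....
.......

Derivation:
Click 1 (3,1) count=2: revealed 1 new [(3,1)] -> total=1
Click 2 (4,0) count=0: revealed 5 new [(3,0) (4,0) (4,1) (5,0) (5,1)] -> total=6
Click 3 (1,4) count=2: revealed 1 new [(1,4)] -> total=7
Click 4 (0,5) count=1: revealed 1 new [(0,5)] -> total=8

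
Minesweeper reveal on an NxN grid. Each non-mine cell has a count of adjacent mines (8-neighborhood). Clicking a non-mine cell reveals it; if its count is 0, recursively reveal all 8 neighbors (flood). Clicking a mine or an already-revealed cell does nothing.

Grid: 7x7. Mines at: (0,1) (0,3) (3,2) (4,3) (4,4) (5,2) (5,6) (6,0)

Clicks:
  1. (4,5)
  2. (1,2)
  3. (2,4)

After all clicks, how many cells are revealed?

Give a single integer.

Answer: 18

Derivation:
Click 1 (4,5) count=2: revealed 1 new [(4,5)] -> total=1
Click 2 (1,2) count=2: revealed 1 new [(1,2)] -> total=2
Click 3 (2,4) count=0: revealed 16 new [(0,4) (0,5) (0,6) (1,3) (1,4) (1,5) (1,6) (2,3) (2,4) (2,5) (2,6) (3,3) (3,4) (3,5) (3,6) (4,6)] -> total=18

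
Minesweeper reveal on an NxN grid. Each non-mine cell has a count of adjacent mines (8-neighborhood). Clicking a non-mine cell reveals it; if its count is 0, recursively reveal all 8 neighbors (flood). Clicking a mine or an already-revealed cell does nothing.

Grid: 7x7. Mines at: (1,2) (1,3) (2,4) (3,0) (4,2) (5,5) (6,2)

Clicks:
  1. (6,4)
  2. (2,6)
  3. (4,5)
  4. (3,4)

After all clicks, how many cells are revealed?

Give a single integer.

Click 1 (6,4) count=1: revealed 1 new [(6,4)] -> total=1
Click 2 (2,6) count=0: revealed 12 new [(0,4) (0,5) (0,6) (1,4) (1,5) (1,6) (2,5) (2,6) (3,5) (3,6) (4,5) (4,6)] -> total=13
Click 3 (4,5) count=1: revealed 0 new [(none)] -> total=13
Click 4 (3,4) count=1: revealed 1 new [(3,4)] -> total=14

Answer: 14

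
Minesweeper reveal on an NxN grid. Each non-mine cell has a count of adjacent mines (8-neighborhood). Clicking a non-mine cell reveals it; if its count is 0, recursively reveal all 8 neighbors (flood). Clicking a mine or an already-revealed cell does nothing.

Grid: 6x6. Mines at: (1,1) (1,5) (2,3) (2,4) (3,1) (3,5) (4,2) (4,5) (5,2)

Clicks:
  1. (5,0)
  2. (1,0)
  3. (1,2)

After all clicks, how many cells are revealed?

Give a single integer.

Answer: 6

Derivation:
Click 1 (5,0) count=0: revealed 4 new [(4,0) (4,1) (5,0) (5,1)] -> total=4
Click 2 (1,0) count=1: revealed 1 new [(1,0)] -> total=5
Click 3 (1,2) count=2: revealed 1 new [(1,2)] -> total=6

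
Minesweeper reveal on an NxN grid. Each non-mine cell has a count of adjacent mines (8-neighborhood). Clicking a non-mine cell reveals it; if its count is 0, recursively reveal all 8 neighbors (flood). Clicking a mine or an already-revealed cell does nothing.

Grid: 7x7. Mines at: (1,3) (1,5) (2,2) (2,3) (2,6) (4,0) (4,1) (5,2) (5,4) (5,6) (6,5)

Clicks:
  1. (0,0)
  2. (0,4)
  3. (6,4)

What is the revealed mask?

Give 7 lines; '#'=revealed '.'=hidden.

Answer: ###.#..
###....
##.....
##.....
.......
.......
....#..

Derivation:
Click 1 (0,0) count=0: revealed 10 new [(0,0) (0,1) (0,2) (1,0) (1,1) (1,2) (2,0) (2,1) (3,0) (3,1)] -> total=10
Click 2 (0,4) count=2: revealed 1 new [(0,4)] -> total=11
Click 3 (6,4) count=2: revealed 1 new [(6,4)] -> total=12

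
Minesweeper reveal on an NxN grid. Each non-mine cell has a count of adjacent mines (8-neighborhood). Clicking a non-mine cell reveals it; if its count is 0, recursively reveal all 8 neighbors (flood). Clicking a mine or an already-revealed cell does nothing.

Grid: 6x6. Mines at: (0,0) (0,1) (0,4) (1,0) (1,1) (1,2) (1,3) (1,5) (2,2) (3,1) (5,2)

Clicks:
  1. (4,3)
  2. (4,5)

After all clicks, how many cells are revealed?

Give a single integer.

Click 1 (4,3) count=1: revealed 1 new [(4,3)] -> total=1
Click 2 (4,5) count=0: revealed 11 new [(2,3) (2,4) (2,5) (3,3) (3,4) (3,5) (4,4) (4,5) (5,3) (5,4) (5,5)] -> total=12

Answer: 12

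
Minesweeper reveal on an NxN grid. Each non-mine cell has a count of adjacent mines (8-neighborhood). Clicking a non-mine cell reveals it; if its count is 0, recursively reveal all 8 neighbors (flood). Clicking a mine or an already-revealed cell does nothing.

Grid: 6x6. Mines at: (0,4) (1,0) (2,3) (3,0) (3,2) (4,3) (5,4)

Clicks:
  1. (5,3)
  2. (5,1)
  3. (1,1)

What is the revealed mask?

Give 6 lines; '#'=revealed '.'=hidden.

Answer: ......
.#....
......
......
###...
####..

Derivation:
Click 1 (5,3) count=2: revealed 1 new [(5,3)] -> total=1
Click 2 (5,1) count=0: revealed 6 new [(4,0) (4,1) (4,2) (5,0) (5,1) (5,2)] -> total=7
Click 3 (1,1) count=1: revealed 1 new [(1,1)] -> total=8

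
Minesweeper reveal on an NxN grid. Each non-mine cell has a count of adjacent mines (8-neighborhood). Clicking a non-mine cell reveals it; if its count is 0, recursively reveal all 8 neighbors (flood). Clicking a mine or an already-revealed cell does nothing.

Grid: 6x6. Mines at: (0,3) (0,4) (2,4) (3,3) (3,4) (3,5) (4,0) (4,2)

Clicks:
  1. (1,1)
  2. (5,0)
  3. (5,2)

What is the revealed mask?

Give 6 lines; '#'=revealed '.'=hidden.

Answer: ###...
###...
###...
###...
......
#.#...

Derivation:
Click 1 (1,1) count=0: revealed 12 new [(0,0) (0,1) (0,2) (1,0) (1,1) (1,2) (2,0) (2,1) (2,2) (3,0) (3,1) (3,2)] -> total=12
Click 2 (5,0) count=1: revealed 1 new [(5,0)] -> total=13
Click 3 (5,2) count=1: revealed 1 new [(5,2)] -> total=14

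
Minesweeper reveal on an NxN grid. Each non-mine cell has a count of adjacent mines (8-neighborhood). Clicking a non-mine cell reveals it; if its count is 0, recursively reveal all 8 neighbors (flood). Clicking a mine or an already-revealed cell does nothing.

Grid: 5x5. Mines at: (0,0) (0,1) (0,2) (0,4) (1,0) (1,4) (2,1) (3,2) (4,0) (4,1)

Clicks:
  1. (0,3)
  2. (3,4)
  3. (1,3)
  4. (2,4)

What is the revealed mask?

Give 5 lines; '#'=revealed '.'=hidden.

Answer: ...#.
...#.
...##
...##
...##

Derivation:
Click 1 (0,3) count=3: revealed 1 new [(0,3)] -> total=1
Click 2 (3,4) count=0: revealed 6 new [(2,3) (2,4) (3,3) (3,4) (4,3) (4,4)] -> total=7
Click 3 (1,3) count=3: revealed 1 new [(1,3)] -> total=8
Click 4 (2,4) count=1: revealed 0 new [(none)] -> total=8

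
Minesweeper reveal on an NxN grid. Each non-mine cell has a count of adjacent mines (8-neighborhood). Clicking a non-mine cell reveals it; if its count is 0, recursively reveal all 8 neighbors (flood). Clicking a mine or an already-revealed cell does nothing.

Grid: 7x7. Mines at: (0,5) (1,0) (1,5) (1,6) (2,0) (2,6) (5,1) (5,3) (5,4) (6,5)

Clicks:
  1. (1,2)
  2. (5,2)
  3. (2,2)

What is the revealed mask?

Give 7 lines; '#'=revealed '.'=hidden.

Answer: .####..
.####..
.#####.
.#####.
.#####.
..#....
.......

Derivation:
Click 1 (1,2) count=0: revealed 23 new [(0,1) (0,2) (0,3) (0,4) (1,1) (1,2) (1,3) (1,4) (2,1) (2,2) (2,3) (2,4) (2,5) (3,1) (3,2) (3,3) (3,4) (3,5) (4,1) (4,2) (4,3) (4,4) (4,5)] -> total=23
Click 2 (5,2) count=2: revealed 1 new [(5,2)] -> total=24
Click 3 (2,2) count=0: revealed 0 new [(none)] -> total=24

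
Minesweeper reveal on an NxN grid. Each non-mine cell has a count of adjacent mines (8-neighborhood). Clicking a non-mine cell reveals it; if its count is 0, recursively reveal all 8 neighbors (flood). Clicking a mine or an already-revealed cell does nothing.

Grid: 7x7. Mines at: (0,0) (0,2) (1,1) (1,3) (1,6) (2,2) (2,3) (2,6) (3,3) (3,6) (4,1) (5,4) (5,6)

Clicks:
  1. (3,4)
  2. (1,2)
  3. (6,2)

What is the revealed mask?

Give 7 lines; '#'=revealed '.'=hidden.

Click 1 (3,4) count=2: revealed 1 new [(3,4)] -> total=1
Click 2 (1,2) count=5: revealed 1 new [(1,2)] -> total=2
Click 3 (6,2) count=0: revealed 8 new [(5,0) (5,1) (5,2) (5,3) (6,0) (6,1) (6,2) (6,3)] -> total=10

Answer: .......
..#....
.......
....#..
.......
####...
####...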